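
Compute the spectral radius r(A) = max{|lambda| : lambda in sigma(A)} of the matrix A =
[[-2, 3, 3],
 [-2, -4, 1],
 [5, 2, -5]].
r(A) ≈ 7.4117

The eigenvalues of A are the roots of its characteristic polynomial. With M = A (coefficients from the trace, the sum of principal 2x2 minors, and det A):
  p(λ) = det(λ I - M) = λ^3 + 11λ^2 + 27λ + 3.
No integer candidate from the rational root theorem (±divisors of 3) is a root, so the roots are irrational. The cubic discriminant is Δ = 9300 > 0, so there are three distinct real roots. p(-8) = -21 and p(-7) = 10 have opposite signs, so a root lies in (-8, -7); Newton's method refines it to λ ≈ -7.4117. p(-4) = 7 and p(-3) = -6 have opposite signs, so a root lies in (-4, -3); Newton's method refines it to λ ≈ -3.4717. p(-1) = -14 and p(0) = 3 have opposite signs, so a root lies in (-1, 0); Newton's method refines it to λ ≈ -0.1166. Check (Vieta): the three roots sum to -11, matching tr M = -11.
Thus the eigenvalues (to 4 decimals) are -7.4117 (modulus 7.4117); -3.4717 (modulus 3.4717); -0.1166 (modulus 0.1166). The spectral radius is the largest modulus: r(A) ≈ 7.4117. (Cross-check: r(A) ≤ ||A||_2 ≈ 8.3956; equality holds whenever A is normal, though it can also hold for some non-normal A.)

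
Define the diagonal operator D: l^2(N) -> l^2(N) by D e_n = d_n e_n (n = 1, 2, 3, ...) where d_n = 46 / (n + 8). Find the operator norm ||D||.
||D|| = 46/9 (attained at n = 1)

For D diagonal, ||D|| = sup_n |d_n| = sup_n 46/(n + 8). This is positive and strictly decreasing in n, so the supremum is attained at n = 1: d_1 = 46/(1 + 8) = 46/9. Hence ||D|| = 46/9.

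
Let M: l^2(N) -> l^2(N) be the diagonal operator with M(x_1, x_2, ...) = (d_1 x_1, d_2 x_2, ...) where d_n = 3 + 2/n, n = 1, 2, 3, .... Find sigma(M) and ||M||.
sigma(M) = {3 + 2/n : n ≥ 1} ∪ {3}; ||M|| = 5

A bounded diagonal operator on l^2 with diagonal entries d_n has spectrum equal to the closure of {d_n : n ≥ 1}: every d_n is an eigenvalue (with eigenvector e_n), so {d_n} ⊂ sigma(M); the spectrum is closed, so its closure is too; and for lambda not in the closure, (M - lambda I) has bounded inverse (the diagonal entries 1/(d_n - lambda) are bounded). For our sequence d_n = 3 + 2/n, n = 1, 2, 3, ...:
  - {d_n} = {3 + 2/n : n ≥ 1}; the only limit point is 3
  - closure = {3 + 2/n : n ≥ 1} ∪ {3}
For the norm: a diagonal operator has ||M|| = sup_n |d_n|. Here d_n = 3 + 2/n is positive and decreasing, so sup_n |d_n| = d_1 = 3 + 2 = 5. So ||M|| = 5.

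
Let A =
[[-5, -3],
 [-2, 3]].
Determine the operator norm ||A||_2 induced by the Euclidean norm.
||A||_2 = sqrt((47 + sqrt(445))/2) ≈ 5.835 (= sqrt(largest eigenvalue of A^T A))

||A||_2 = sigma_max(A) = sqrt(lambda_max(A^T A)). Form the symmetric matrix M = A^T A =
[[29, 9],
 [9, 18]].
Its characteristic polynomial (trace, determinant of M give the coefficients) is
  p(λ) = det(λ I - M) = λ^2 - 47λ + 441.
For λ^2 - 47λ + 441 the discriminant is 445. It is nonnegative but not a perfect square, so the roots are real and irrational: λ = (47 ± sqrt(445))/2 ≈ 34.0475, 12.9525.
So the eigenvalues of A^T A are ≈ 12.9525, 34.0475 (all ≥ 0, as they must be for A^T A). The largest is λ_max = (47 + sqrt(445))/2 ≈ 34.0475, hence ||A||_2 = sqrt(λ_max) = sqrt((47 + sqrt(445))/2) ≈ 5.835.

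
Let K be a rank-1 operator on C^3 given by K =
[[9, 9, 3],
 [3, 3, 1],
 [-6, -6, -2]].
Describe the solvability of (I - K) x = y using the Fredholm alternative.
(I - K) is invertible (det(I - K) = -9 ≠ 0), so for every y in C^3 the equation (I - K) x = y has a unique solution.

K has rank 1, so it is an outer product K = u v^T: every row of K is a multiple of one row vector. Reading off the entries, u = (3, 1, -2) and v = (3, 3, 1) (row i of K equals u_i·v^T). A rank-one matrix u v^T satisfies K u = u (v·u) and kills the (2)-dimensional subspace v^⊥, so its characteristic polynomial is lambda^2 (lambda - v·u) with v·u = tr K = 10. Hence the eigenvalues of I - K are 1 (multiplicity 2) and 1 - (10) = -9, so det(I - K) = -9. (Direct check: I - K =
[[-8, -9, -3],
 [-3, -2, -1],
 [6, 6, 3]]
has determinant -9.) The finite-dimensional Fredholm alternative says: either (I - K) is invertible, or ker(I - K) ≠ {0} and then range(I - K) = ker((I - K)^*)^⊥, with dim ker(I - K) = dim ker((I - K)^*). Since det(I - K) ≠ 0, 1 is not an eigenvalue of K and ker(I - K) = {0}, so we are in the first case: for every y there is a unique x = (I - K)^(-1) y. Explicitly, by the Sherman–Morrison formula, (I - u v^T)^(-1) = I + u v^T/(1 - v·u), i.e. (I - K)^(-1) = I + K/(-9).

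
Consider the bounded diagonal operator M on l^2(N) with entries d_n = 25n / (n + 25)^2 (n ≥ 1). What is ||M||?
||M|| = 1/4 (attained at n = 25)

For M diagonal, ||M|| = sup_n |d_n|. Treat f(x) = 25x / (x + 25)^2 for real x > 0. By the quotient rule, f'(x) = 25(25 - x)/(x + 25)^3, which is positive for x < 25 and negative for x > 25. So f has a unique maximum at x = 25, and since 25 is a positive integer, the supremum over n ≥ 1 is attained at n = 25: d_25 = 25·25/(25 + 25)^2 = 25·25/2500 = 1/4. Hence ||M|| = 1/4.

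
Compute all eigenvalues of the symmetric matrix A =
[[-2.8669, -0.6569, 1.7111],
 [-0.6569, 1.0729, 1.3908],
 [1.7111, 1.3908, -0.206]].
sigma(A) ≈ {-4, 0, 2}

A is real symmetric, so its spectrum consists of real eigenvalues. Expanding the characteristic polynomial of the displayed matrix gives
  det(λ I - A) = p(λ) = λ^3 + (2)λ^2 + (-8)λ + (0).
Solving p(λ) = 0 yields eigenvalues ≈ -4, 0, 2. (A is shown rounded to 4 decimals, so these recover the underlying integer eigenvalues to within that precision.)
Verification: the trace of A = -2 equals the sum of eigenvalues -2, and det(A) ≈ 0.0002 matches the eigenvalue product 0.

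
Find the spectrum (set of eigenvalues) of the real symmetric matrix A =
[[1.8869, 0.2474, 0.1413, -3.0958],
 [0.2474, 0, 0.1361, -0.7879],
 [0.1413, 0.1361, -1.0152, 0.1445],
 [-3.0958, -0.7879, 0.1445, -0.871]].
sigma(A) ≈ {-3, -1, 0, 4}

A is real symmetric, so its spectrum consists of real eigenvalues. Expanding the characteristic polynomial of the displayed matrix gives
  det(λ I - A) = p(λ) = λ^4 + (0)λ^3 + (-13)λ^2 + (-12)λ + (0).
Solving p(λ) = 0 yields eigenvalues ≈ -3, -1, 0, 4. (A is shown rounded to 4 decimals, so these recover the underlying integer eigenvalues to within that precision.)
Verification: the trace of A = 0 equals the sum of eigenvalues 0, and det(A) ≈ -0.0001 matches the eigenvalue product 0.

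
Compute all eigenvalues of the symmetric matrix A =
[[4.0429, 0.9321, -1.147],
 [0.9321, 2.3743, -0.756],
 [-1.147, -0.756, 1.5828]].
sigma(A) ≈ {1, 2, 5}

A is real symmetric, so its spectrum consists of real eigenvalues. Expanding the characteristic polynomial of the displayed matrix gives
  det(λ I - A) = p(λ) = λ^3 + (-8)λ^2 + (17)λ + (-10).
Solving p(λ) = 0 yields eigenvalues ≈ 1, 2, 5. (A is shown rounded to 4 decimals, so these recover the underlying integer eigenvalues to within that precision.)
Verification: the trace of A = 8 equals the sum of eigenvalues 8, and det(A) ≈ 10.0004 matches the eigenvalue product 10.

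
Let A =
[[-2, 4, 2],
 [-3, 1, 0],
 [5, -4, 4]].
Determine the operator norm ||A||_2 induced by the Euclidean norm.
||A||_2 ≈ 8.5022 (= sqrt(largest eigenvalue of A^T A))

||A||_2 = sigma_max(A) = sqrt(lambda_max(A^T A)). Form the symmetric matrix M = A^T A =
[[38, -31, 16],
 [-31, 33, -8],
 [16, -8, 20]].
Its characteristic polynomial (trace, sum of principal 2x2 minors, determinant of M give the coefficients) is
  p(λ) = det(λ I - M) = λ^3 - 91λ^2 + 1393λ - 2916.
No integer candidate from the rational root theorem (±divisors of 2916) is a root, so the roots are irrational. The cubic discriminant is Δ = 2890978029 > 0, so there are three distinct real roots. p(2) = -486 and p(3) = 471 have opposite signs, so a root lies in (2, 3); Newton's method refines it to λ ≈ 2.486. p(16) = 172 and p(17) = -621 have opposite signs, so a root lies in (16, 17); Newton's method refines it to λ ≈ 16.2261. p(72) = -1116 and p(73) = 2851 have opposite signs, so a root lies in (72, 73); Newton's method refines it to λ ≈ 72.2878. Check (Vieta): the three roots sum to 91, matching tr M = 91.
So the eigenvalues of A^T A are ≈ 2.486, 16.2261, 72.2878 (all ≥ 0, as they must be for A^T A). The largest is λ_max ≈ 72.2878, hence ||A||_2 = sqrt(λ_max) ≈ 8.5022.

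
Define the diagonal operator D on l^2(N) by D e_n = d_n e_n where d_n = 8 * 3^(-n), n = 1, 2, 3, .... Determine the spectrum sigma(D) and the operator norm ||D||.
sigma(D) = {8 * 3^(-n) : n ≥ 1} ∪ {0}; ||D|| = 8/3

A bounded diagonal operator on l^2 with diagonal entries d_n has spectrum equal to the closure of {d_n : n ≥ 1}: every d_n is an eigenvalue (with eigenvector e_n), so {d_n} ⊂ sigma(D); the spectrum is closed, so its closure is too; and for lambda not in the closure, (D - lambda I) has bounded inverse (the diagonal entries 1/(d_n - lambda) are bounded). For our sequence d_n = 8 * 3^(-n), n = 1, 2, 3, ...:
  - {d_n} = {8 * 3^(-n) : n ≥ 1}; the only limit point is 0
  - closure = {8 * 3^(-n) : n ≥ 1} ∪ {0}
For the norm: a diagonal operator has ||D|| = sup_n |d_n|. Here d_n = 8 * 3^(-n) is positive and decreasing, so sup_n |d_n| = d_1 = 8/3. So ||D|| = 8/3.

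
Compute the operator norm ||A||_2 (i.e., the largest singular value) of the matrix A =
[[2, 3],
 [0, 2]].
||A||_2 = 4 (= sqrt(largest eigenvalue of A^T A))

||A||_2 = sigma_max(A) = sqrt(lambda_max(A^T A)). Form the symmetric matrix M = A^T A =
[[4, 6],
 [6, 13]].
Its characteristic polynomial (trace, determinant of M give the coefficients) is
  p(λ) = det(λ I - M) = λ^2 - 17λ + 16.
For λ^2 - 17λ + 16 the discriminant is 225. It is a perfect square (15^2), so the roots are rational: λ = (17 ± 15)/2 = 16, 1.
So the eigenvalues of A^T A are ≈ 1, 16 (all ≥ 0, as they must be for A^T A). The largest is λ_max = 16, hence ||A||_2 = sqrt(λ_max) = 4.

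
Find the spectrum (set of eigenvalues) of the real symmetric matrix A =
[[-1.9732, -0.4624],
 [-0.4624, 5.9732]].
sigma(A) ≈ {-2, 6}

A is real symmetric, so its spectrum consists of real eigenvalues. Expanding the characteristic polynomial of the displayed matrix gives
  det(λ I - A) = p(λ) = λ^2 + (-4)λ + (-12).
Solving p(λ) = 0 yields eigenvalues ≈ -2, 6. (A is shown rounded to 4 decimals, so these recover the underlying integer eigenvalues to within that precision.)
Verification: the trace of A = 4 equals the sum of eigenvalues 4, and det(A) ≈ -12.0001 matches the eigenvalue product -12.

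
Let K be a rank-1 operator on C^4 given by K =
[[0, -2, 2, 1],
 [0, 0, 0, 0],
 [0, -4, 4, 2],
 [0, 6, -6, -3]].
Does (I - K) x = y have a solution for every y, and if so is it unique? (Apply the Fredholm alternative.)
(I - K) is singular (det(I - K) = 0, i.e. 1 ∈ sigma(K)). (I - K) x = y is solvable iff y ⊥ ker((I - K)^*) = span{(0, -2, 2, 1)}, i.e. iff -2y_2 + 2y_3 + y_4 = 0. When solvable, the solutions are x = y + c·(1, 0, 2, -3), c arbitrary (ker(I - K) = span{(1, 0, 2, -3)}, dimension 1).

K has rank 1, so it is an outer product K = u v^T: every row of K is a multiple of one row vector. Reading off the entries, u = (1, 0, 2, -3) and v = (0, -2, 2, 1) (row i of K equals u_i·v^T). A rank-one matrix u v^T satisfies K u = u (v·u) and kills the (3)-dimensional subspace v^⊥, so its characteristic polynomial is lambda^3 (lambda - v·u) with v·u = tr K = 1. Hence the eigenvalues of I - K are 1 (multiplicity 3) and 1 - (1) = 0, so det(I - K) = 0. (Direct check: I - K =
[[1, 2, -2, -1],
 [0, 1, 0, 0],
 [0, 4, -3, -2],
 [0, -6, 6, 4]]
has determinant 0.) So 1 is an eigenvalue of K and (I - K) is not invertible. The finite-dimensional Fredholm alternative says: either (I - K) is invertible, or ker(I - K) ≠ {0} and then range(I - K) = ker((I - K)^*)^⊥, with dim ker(I - K) = dim ker((I - K)^*). We are in the second case, so we need both kernels. Kernel of I - K: (I - K) u = u - u (v·u) = u - u = 0, so ker(I - K) = span{u} = span{(1, 0, 2, -3)} (it is exactly 1-dimensional because rank(I - K) = 3). Kernel of the adjoint: K is real, so (I - K)^* = I - K^T = I - v u^T, and (I - v u^T) v = v - v (u·v) = 0; hence ker((I - K)^*) = span{v} = span{(0, -2, 2, 1)}. Therefore (I - K) x = y is solvable iff <y, v> = 0, i.e. iff -2y_2 + 2y_3 + y_4 = 0. When this holds, K y = u (v·y) = 0, so (I - K) y = y and x = y is a particular solution; the full solution set is the line x = y + c·u = y + c·(1, 0, 2, -3), c ∈ C.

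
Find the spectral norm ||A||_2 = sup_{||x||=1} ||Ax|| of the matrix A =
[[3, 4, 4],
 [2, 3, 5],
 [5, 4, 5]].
||A||_2 ≈ 11.8891 (= sqrt(largest eigenvalue of A^T A))

||A||_2 = sigma_max(A) = sqrt(lambda_max(A^T A)). Form the symmetric matrix M = A^T A =
[[38, 38, 47],
 [38, 41, 51],
 [47, 51, 66]].
Its characteristic polynomial (trace, sum of principal 2x2 minors, determinant of M give the coefficients) is
  p(λ) = det(λ I - M) = λ^3 - 145λ^2 + 518λ - 289.
No integer candidate from the rational root theorem (±divisors of 289) is a root, so the roots are irrational. The cubic discriminant is Δ = 1949801425 > 0, so there are three distinct real roots. p(0) = -289 and p(1) = 85 have opposite signs, so a root lies in (0, 1); Newton's method refines it to λ ≈ 0.6909. p(2) = 175 and p(3) = -13 have opposite signs, so a root lies in (2, 3); Newton's method refines it to λ ≈ 2.9593. p(141) = -6775 and p(142) = 12775 have opposite signs, so a root lies in (141, 142); Newton's method refines it to λ ≈ 141.3498. Check (Vieta): the three roots sum to 145, matching tr M = 145.
So the eigenvalues of A^T A are ≈ 0.6909, 2.9593, 141.3498 (all ≥ 0, as they must be for A^T A). The largest is λ_max ≈ 141.3498, hence ||A||_2 = sqrt(λ_max) ≈ 11.8891.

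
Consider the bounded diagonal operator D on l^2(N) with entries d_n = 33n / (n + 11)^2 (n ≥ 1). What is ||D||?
||D|| = 3/4 (attained at n = 11)

For D diagonal, ||D|| = sup_n |d_n|. Treat f(x) = 33x / (x + 11)^2 for real x > 0. By the quotient rule, f'(x) = 33(11 - x)/(x + 11)^3, which is positive for x < 11 and negative for x > 11. So f has a unique maximum at x = 11, and since 11 is a positive integer, the supremum over n ≥ 1 is attained at n = 11: d_11 = 33·11/(11 + 11)^2 = 33·11/484 = 3/4. Hence ||D|| = 3/4.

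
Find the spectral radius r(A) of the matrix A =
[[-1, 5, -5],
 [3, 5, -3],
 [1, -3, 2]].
r(A) ≈ 8.2818

The eigenvalues of A are the roots of its characteristic polynomial. With M = A (coefficients from the trace, the sum of principal 2x2 minors, and det A):
  p(λ) = det(λ I - M) = λ^3 - 6λ^2 - 16λ - 24.
No integer candidate from the rational root theorem (±divisors of 24) is a root, so the roots are irrational. The cubic discriminant is Δ = -52160 < 0, so there is one real root and a complex-conjugate pair. p(8) = -24 and p(9) = 75 have opposite signs, so a root lies in (8, 9); Newton's method refines it to λ ≈ 8.2818. Dividing out (λ - (8.2818)) leaves approximately λ^2 + 2.2818λ + 2.8979. For λ^2 + 2.2818λ + 2.8979 the discriminant is -6.3848. It is negative, so the remaining roots are the complex-conjugate pair λ ≈ -1.1409 ± 1.2634i. Their product equals the constant term, so |λ|^2 ≈ 2.8979 and |λ| ≈ 1.7023.
Thus the eigenvalues (to 4 decimals) are 8.2818 (modulus 8.2818); -1.1409 ± 1.2634i (modulus 1.7023). The spectral radius is the largest modulus: r(A) ≈ 8.2818. (Cross-check: r(A) ≤ ||A||_2 ≈ 9.8089; equality holds whenever A is normal, though it can also hold for some non-normal A.)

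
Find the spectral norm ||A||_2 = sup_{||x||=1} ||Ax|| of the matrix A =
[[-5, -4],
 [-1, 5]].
||A||_2 = sqrt((67 + sqrt(1125))/2) ≈ 7.0902 (= sqrt(largest eigenvalue of A^T A))

||A||_2 = sigma_max(A) = sqrt(lambda_max(A^T A)). Form the symmetric matrix M = A^T A =
[[26, 15],
 [15, 41]].
Its characteristic polynomial (trace, determinant of M give the coefficients) is
  p(λ) = det(λ I - M) = λ^2 - 67λ + 841.
For λ^2 - 67λ + 841 the discriminant is 1125. It is nonnegative but not a perfect square, so the roots are real and irrational: λ = (67 ± sqrt(1125))/2 ≈ 50.2705, 16.7295.
So the eigenvalues of A^T A are ≈ 16.7295, 50.2705 (all ≥ 0, as they must be for A^T A). The largest is λ_max = (67 + sqrt(1125))/2 ≈ 50.2705, hence ||A||_2 = sqrt(λ_max) = sqrt((67 + sqrt(1125))/2) ≈ 7.0902.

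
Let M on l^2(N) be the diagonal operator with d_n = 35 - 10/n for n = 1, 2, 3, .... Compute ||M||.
||M|| = 35

For a diagonal operator on l^2 with entries d_n, ||M|| = sup_n |d_n|. Here d_1 = 25, d_2 = 30, ..., and d_n = 35 - 10/n increases monotonically toward 35. All terms lie in [25, 35), so |d_n| = d_n and the supremum is the limit 35, which is not attained by any individual d_n. Hence ||M|| = 35.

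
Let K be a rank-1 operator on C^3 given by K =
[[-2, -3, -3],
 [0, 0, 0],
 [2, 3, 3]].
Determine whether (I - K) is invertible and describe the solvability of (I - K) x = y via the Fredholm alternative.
(I - K) is singular (det(I - K) = 0, i.e. 1 ∈ sigma(K)). (I - K) x = y is solvable iff y ⊥ ker((I - K)^*) = span{(-2, -3, -3)}, i.e. iff -2y_1 - 3y_2 - 3y_3 = 0. When solvable, the solutions are x = y + c·(1, 0, -1), c arbitrary (ker(I - K) = span{(1, 0, -1)}, dimension 1).

K has rank 1, so it is an outer product K = u v^T: every row of K is a multiple of one row vector. Reading off the entries, u = (1, 0, -1) and v = (-2, -3, -3) (row i of K equals u_i·v^T). A rank-one matrix u v^T satisfies K u = u (v·u) and kills the (2)-dimensional subspace v^⊥, so its characteristic polynomial is lambda^2 (lambda - v·u) with v·u = tr K = 1. Hence the eigenvalues of I - K are 1 (multiplicity 2) and 1 - (1) = 0, so det(I - K) = 0. (Direct check: I - K =
[[3, 3, 3],
 [0, 1, 0],
 [-2, -3, -2]]
has determinant 0.) So 1 is an eigenvalue of K and (I - K) is not invertible. The finite-dimensional Fredholm alternative says: either (I - K) is invertible, or ker(I - K) ≠ {0} and then range(I - K) = ker((I - K)^*)^⊥, with dim ker(I - K) = dim ker((I - K)^*). We are in the second case, so we need both kernels. Kernel of I - K: (I - K) u = u - u (v·u) = u - u = 0, so ker(I - K) = span{u} = span{(1, 0, -1)} (it is exactly 1-dimensional because rank(I - K) = 2). Kernel of the adjoint: K is real, so (I - K)^* = I - K^T = I - v u^T, and (I - v u^T) v = v - v (u·v) = 0; hence ker((I - K)^*) = span{v} = span{(-2, -3, -3)}. Therefore (I - K) x = y is solvable iff <y, v> = 0, i.e. iff -2y_1 - 3y_2 - 3y_3 = 0. When this holds, K y = u (v·y) = 0, so (I - K) y = y and x = y is a particular solution; the full solution set is the line x = y + c·u = y + c·(1, 0, -1), c ∈ C.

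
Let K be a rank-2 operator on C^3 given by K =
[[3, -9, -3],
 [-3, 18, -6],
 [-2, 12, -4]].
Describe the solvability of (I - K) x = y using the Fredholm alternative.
(I - K) is invertible (det(I - K) = -7 ≠ 0), so for every y in C^3 the equation (I - K) x = y has a unique solution.

K has rank 2 and factors as K = U V^T = u1 v1^T + u2 v2^T with u1 = (3, -3, -2), v1 = (1, -3, -1), u2 = (0, -3, -2), v2 = (0, -3, 3) (multiplying out reproduces the displayed K). The nonzero eigenvalues of U V^T coincide with those of the 2 x 2 matrix G = V^T U = [[v1·u1, v1·u2], [v2·u1, v2·u2]] = [[14, 11], [3, 3]], and by the Sylvester determinant identity det(I_3 - U V^T) = det(I_2 - V^T U) = det([[-13, -11], [-3, -2]]) = (-13)(-2) - (-11)(-3) = -7. (Direct check: I - K =
[[-2, 9, 3],
 [3, -17, 6],
 [2, -12, 5]]
has determinant -7.) The finite-dimensional Fredholm alternative says: either (I - K) is invertible, or ker(I - K) ≠ {0} and then range(I - K) = ker((I - K)^*)^⊥, with dim ker(I - K) = dim ker((I - K)^*). Since det(I - K) ≠ 0, 1 is not an eigenvalue of K and ker(I - K) = {0}, so we are in the first case: for every y there is a unique x = (I - K)^(-1) y. (Explicitly, by the Woodbury identity, (I - U V^T)^(-1) = I + U (I_2 - G)^(-1) V^T.)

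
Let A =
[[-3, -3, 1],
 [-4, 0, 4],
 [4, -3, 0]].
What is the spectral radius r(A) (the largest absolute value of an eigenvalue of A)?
r(A) ≈ 5.8162

The eigenvalues of A are the roots of its characteristic polynomial. With M = A (coefficients from the trace, the sum of principal 2x2 minors, and det A):
  p(λ) = det(λ I - M) = λ^3 + 3λ^2 - 4λ + 72.
No integer candidate from the rational root theorem (±divisors of 72) is a root, so the roots are irrational. The cubic discriminant is Δ = -162896 < 0, so there is one real root and a complex-conjugate pair. p(-6) = -12 and p(-5) = 42 have opposite signs, so a root lies in (-6, -5); Newton's method refines it to λ ≈ -5.8162. Dividing out (λ - (-5.8162)) leaves approximately λ^2 - 2.8162λ + 12.3793. For λ^2 - 2.8162λ + 12.3793 the discriminant is -41.5864. It is negative, so the remaining roots are the complex-conjugate pair λ ≈ 1.4081 ± 3.2244i. Their product equals the constant term, so |λ|^2 ≈ 12.3793 and |λ| ≈ 3.5184.
Thus the eigenvalues (to 4 decimals) are -5.8162 (modulus 5.8162); 1.4081 ± 3.2244i (modulus 3.5184). The spectral radius is the largest modulus: r(A) ≈ 5.8162. (Cross-check: r(A) ≤ ||A||_2 ≈ 7.1773; equality holds whenever A is normal, though it can also hold for some non-normal A.)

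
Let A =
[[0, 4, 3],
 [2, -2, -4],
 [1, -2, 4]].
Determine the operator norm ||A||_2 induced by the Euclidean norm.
||A||_2 ≈ 6.9381 (= sqrt(largest eigenvalue of A^T A))

||A||_2 = sigma_max(A) = sqrt(lambda_max(A^T A)). Form the symmetric matrix M = A^T A =
[[5, -6, -4],
 [-6, 24, 12],
 [-4, 12, 41]].
Its characteristic polynomial (trace, sum of principal 2x2 minors, determinant of M give the coefficients) is
  p(λ) = det(λ I - M) = λ^3 - 70λ^2 + 1113λ - 2916.
No integer candidate from the rational root theorem (±divisors of 2916) is a root, so the roots are irrational. The cubic discriminant is Δ = 413974080 > 0, so there are three distinct real roots. p(3) = -180 and p(4) = 480 have opposite signs, so a root lies in (3, 4); Newton's method refines it to λ ≈ 3.2555. p(18) = 270 and p(19) = -180 have opposite signs, so a root lies in (18, 19); Newton's method refines it to λ ≈ 18.6076. p(48) = -180 and p(49) = 1200 have opposite signs, so a root lies in (48, 49); Newton's method refines it to λ ≈ 48.1369. Check (Vieta): the three roots sum to 70, matching tr M = 70.
So the eigenvalues of A^T A are ≈ 3.2555, 18.6076, 48.1369 (all ≥ 0, as they must be for A^T A). The largest is λ_max ≈ 48.1369, hence ||A||_2 = sqrt(λ_max) ≈ 6.9381.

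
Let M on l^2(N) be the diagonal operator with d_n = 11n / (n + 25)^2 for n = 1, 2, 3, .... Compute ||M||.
||M|| = 11/100 (attained at n = 25)

For M diagonal, ||M|| = sup_n |d_n|. Treat f(x) = 11x / (x + 25)^2 for real x > 0. By the quotient rule, f'(x) = 11(25 - x)/(x + 25)^3, which is positive for x < 25 and negative for x > 25. So f has a unique maximum at x = 25, and since 25 is a positive integer, the supremum over n ≥ 1 is attained at n = 25: d_25 = 11·25/(25 + 25)^2 = 11·25/2500 = 11/100. Hence ||M|| = 11/100.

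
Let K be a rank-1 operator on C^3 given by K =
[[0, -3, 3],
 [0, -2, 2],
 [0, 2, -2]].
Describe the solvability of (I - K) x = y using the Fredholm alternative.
(I - K) is invertible (det(I - K) = 5 ≠ 0), so for every y in C^3 the equation (I - K) x = y has a unique solution.

K has rank 1, so it is an outer product K = u v^T: every row of K is a multiple of one row vector. Reading off the entries, u = (-3, -2, 2) and v = (0, 1, -1) (row i of K equals u_i·v^T). A rank-one matrix u v^T satisfies K u = u (v·u) and kills the (2)-dimensional subspace v^⊥, so its characteristic polynomial is lambda^2 (lambda - v·u) with v·u = tr K = -4. Hence the eigenvalues of I - K are 1 (multiplicity 2) and 1 - (-4) = 5, so det(I - K) = 5. (Direct check: I - K =
[[1, 3, -3],
 [0, 3, -2],
 [0, -2, 3]]
has determinant 5.) The finite-dimensional Fredholm alternative says: either (I - K) is invertible, or ker(I - K) ≠ {0} and then range(I - K) = ker((I - K)^*)^⊥, with dim ker(I - K) = dim ker((I - K)^*). Since det(I - K) ≠ 0, 1 is not an eigenvalue of K and ker(I - K) = {0}, so we are in the first case: for every y there is a unique x = (I - K)^(-1) y. Explicitly, by the Sherman–Morrison formula, (I - u v^T)^(-1) = I + u v^T/(1 - v·u), i.e. (I - K)^(-1) = I + K/(5).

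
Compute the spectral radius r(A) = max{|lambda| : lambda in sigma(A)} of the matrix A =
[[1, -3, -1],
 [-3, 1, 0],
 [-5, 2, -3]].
r(A) ≈ 4.4827

The eigenvalues of A are the roots of its characteristic polynomial. With M = A (coefficients from the trace, the sum of principal 2x2 minors, and det A):
  p(λ) = det(λ I - M) = λ^3 + λ^2 - 19λ - 25.
No integer candidate from the rational root theorem (±divisors of 25) is a root, so the roots are irrational. The cubic discriminant is Δ = 19572 > 0, so there are three distinct real roots. p(-5) = -30 and p(-4) = 3 have opposite signs, so a root lies in (-5, -4); Newton's method refines it to λ ≈ -4.1334. p(-2) = 9 and p(-1) = -6 have opposite signs, so a root lies in (-2, -1); Newton's method refines it to λ ≈ -1.3493. p(4) = -21 and p(5) = 30 have opposite signs, so a root lies in (4, 5); Newton's method refines it to λ ≈ 4.4827. Check (Vieta): the three roots sum to -1, matching tr M = -1.
Thus the eigenvalues (to 4 decimals) are -4.1334 (modulus 4.1334); -1.3493 (modulus 1.3493); 4.4827 (modulus 4.4827). The spectral radius is the largest modulus: r(A) ≈ 4.4827. (Cross-check: r(A) ≤ ||A||_2 ≈ 6.9701; equality holds whenever A is normal, though it can also hold for some non-normal A.)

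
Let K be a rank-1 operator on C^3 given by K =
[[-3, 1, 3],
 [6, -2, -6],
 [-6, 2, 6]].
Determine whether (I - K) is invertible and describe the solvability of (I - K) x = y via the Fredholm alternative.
(I - K) is singular (det(I - K) = 0, i.e. 1 ∈ sigma(K)). (I - K) x = y is solvable iff y ⊥ ker((I - K)^*) = span{(-3, 1, 3)}, i.e. iff -3y_1 + y_2 + 3y_3 = 0. When solvable, the solutions are x = y + c·(1, -2, 2), c arbitrary (ker(I - K) = span{(1, -2, 2)}, dimension 1).

K has rank 1, so it is an outer product K = u v^T: every row of K is a multiple of one row vector. Reading off the entries, u = (1, -2, 2) and v = (-3, 1, 3) (row i of K equals u_i·v^T). A rank-one matrix u v^T satisfies K u = u (v·u) and kills the (2)-dimensional subspace v^⊥, so its characteristic polynomial is lambda^2 (lambda - v·u) with v·u = tr K = 1. Hence the eigenvalues of I - K are 1 (multiplicity 2) and 1 - (1) = 0, so det(I - K) = 0. (Direct check: I - K =
[[4, -1, -3],
 [-6, 3, 6],
 [6, -2, -5]]
has determinant 0.) So 1 is an eigenvalue of K and (I - K) is not invertible. The finite-dimensional Fredholm alternative says: either (I - K) is invertible, or ker(I - K) ≠ {0} and then range(I - K) = ker((I - K)^*)^⊥, with dim ker(I - K) = dim ker((I - K)^*). We are in the second case, so we need both kernels. Kernel of I - K: (I - K) u = u - u (v·u) = u - u = 0, so ker(I - K) = span{u} = span{(1, -2, 2)} (it is exactly 1-dimensional because rank(I - K) = 2). Kernel of the adjoint: K is real, so (I - K)^* = I - K^T = I - v u^T, and (I - v u^T) v = v - v (u·v) = 0; hence ker((I - K)^*) = span{v} = span{(-3, 1, 3)}. Therefore (I - K) x = y is solvable iff <y, v> = 0, i.e. iff -3y_1 + y_2 + 3y_3 = 0. When this holds, K y = u (v·y) = 0, so (I - K) y = y and x = y is a particular solution; the full solution set is the line x = y + c·u = y + c·(1, -2, 2), c ∈ C.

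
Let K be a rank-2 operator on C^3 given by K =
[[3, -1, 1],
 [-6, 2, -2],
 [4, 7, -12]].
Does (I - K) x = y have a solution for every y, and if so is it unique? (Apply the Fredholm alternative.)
(I - K) is invertible (det(I - K) = -42 ≠ 0), so for every y in C^3 the equation (I - K) x = y has a unique solution.

K has rank 2 and factors as K = U V^T = u1 v1^T + u2 v2^T with u1 = (1, -2, 3), v1 = (2, 1, -2), u2 = (-1, 2, 2), v2 = (-1, 2, -3) (multiplying out reproduces the displayed K). The nonzero eigenvalues of U V^T coincide with those of the 2 x 2 matrix G = V^T U = [[v1·u1, v1·u2], [v2·u1, v2·u2]] = [[-6, -4], [-14, -1]], and by the Sylvester determinant identity det(I_3 - U V^T) = det(I_2 - V^T U) = det([[7, 4], [14, 2]]) = (7)(2) - (4)(14) = -42. (Direct check: I - K =
[[-2, 1, -1],
 [6, -1, 2],
 [-4, -7, 13]]
has determinant -42.) The finite-dimensional Fredholm alternative says: either (I - K) is invertible, or ker(I - K) ≠ {0} and then range(I - K) = ker((I - K)^*)^⊥, with dim ker(I - K) = dim ker((I - K)^*). Since det(I - K) ≠ 0, 1 is not an eigenvalue of K and ker(I - K) = {0}, so we are in the first case: for every y there is a unique x = (I - K)^(-1) y. (Explicitly, by the Woodbury identity, (I - U V^T)^(-1) = I + U (I_2 - G)^(-1) V^T.)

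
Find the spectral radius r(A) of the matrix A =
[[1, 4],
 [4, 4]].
r(A) = (5 + sqrt(73))/2 ≈ 6.772

The eigenvalues of A are the roots of its characteristic polynomial. With M = A (coefficients from the trace and determinant):
  p(λ) = det(λ I - M) = λ^2 - 5λ - 12.
For λ^2 - 5λ - 12 the discriminant is 73. It is nonnegative but not a perfect square, so the roots are real and irrational: λ = (5 ± sqrt(73))/2 ≈ 6.772, -1.772.
Thus the eigenvalues (to 4 decimals) are 6.772 (modulus 6.772); -1.772 (modulus 1.772). The spectral radius is the largest modulus: r(A) = (5 + sqrt(73))/2 ≈ 6.772. (Cross-check: r(A) ≤ ||A||_2 ≈ 6.772; equality holds whenever A is normal, though it can also hold for some non-normal A.)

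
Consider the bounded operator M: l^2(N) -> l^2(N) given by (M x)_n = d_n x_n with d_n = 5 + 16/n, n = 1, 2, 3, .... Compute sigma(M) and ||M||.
sigma(M) = {5 + 16/n : n ≥ 1} ∪ {5}; ||M|| = 21

A bounded diagonal operator on l^2 with diagonal entries d_n has spectrum equal to the closure of {d_n : n ≥ 1}: every d_n is an eigenvalue (with eigenvector e_n), so {d_n} ⊂ sigma(M); the spectrum is closed, so its closure is too; and for lambda not in the closure, (M - lambda I) has bounded inverse (the diagonal entries 1/(d_n - lambda) are bounded). For our sequence d_n = 5 + 16/n, n = 1, 2, 3, ...:
  - {d_n} = {5 + 16/n : n ≥ 1}; the only limit point is 5
  - closure = {5 + 16/n : n ≥ 1} ∪ {5}
For the norm: a diagonal operator has ||M|| = sup_n |d_n|. Here d_n = 5 + 16/n is positive and decreasing, so sup_n |d_n| = d_1 = 5 + 16 = 21. So ||M|| = 21.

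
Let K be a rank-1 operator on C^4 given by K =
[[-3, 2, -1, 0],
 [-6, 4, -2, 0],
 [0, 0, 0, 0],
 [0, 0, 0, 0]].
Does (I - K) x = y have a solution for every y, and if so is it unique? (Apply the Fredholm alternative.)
(I - K) is singular (det(I - K) = 0, i.e. 1 ∈ sigma(K)). (I - K) x = y is solvable iff y ⊥ ker((I - K)^*) = span{(-3, 2, -1, 0)}, i.e. iff -3y_1 + 2y_2 - y_3 = 0. When solvable, the solutions are x = y + c·(1, 2, 0, 0), c arbitrary (ker(I - K) = span{(1, 2, 0, 0)}, dimension 1).

K has rank 1, so it is an outer product K = u v^T: every row of K is a multiple of one row vector. Reading off the entries, u = (1, 2, 0, 0) and v = (-3, 2, -1, 0) (row i of K equals u_i·v^T). A rank-one matrix u v^T satisfies K u = u (v·u) and kills the (3)-dimensional subspace v^⊥, so its characteristic polynomial is lambda^3 (lambda - v·u) with v·u = tr K = 1. Hence the eigenvalues of I - K are 1 (multiplicity 3) and 1 - (1) = 0, so det(I - K) = 0. (Direct check: I - K =
[[4, -2, 1, 0],
 [6, -3, 2, 0],
 [0, 0, 1, 0],
 [0, 0, 0, 1]]
has determinant 0.) So 1 is an eigenvalue of K and (I - K) is not invertible. The finite-dimensional Fredholm alternative says: either (I - K) is invertible, or ker(I - K) ≠ {0} and then range(I - K) = ker((I - K)^*)^⊥, with dim ker(I - K) = dim ker((I - K)^*). We are in the second case, so we need both kernels. Kernel of I - K: (I - K) u = u - u (v·u) = u - u = 0, so ker(I - K) = span{u} = span{(1, 2, 0, 0)} (it is exactly 1-dimensional because rank(I - K) = 3). Kernel of the adjoint: K is real, so (I - K)^* = I - K^T = I - v u^T, and (I - v u^T) v = v - v (u·v) = 0; hence ker((I - K)^*) = span{v} = span{(-3, 2, -1, 0)}. Therefore (I - K) x = y is solvable iff <y, v> = 0, i.e. iff -3y_1 + 2y_2 - y_3 = 0. When this holds, K y = u (v·y) = 0, so (I - K) y = y and x = y is a particular solution; the full solution set is the line x = y + c·u = y + c·(1, 2, 0, 0), c ∈ C.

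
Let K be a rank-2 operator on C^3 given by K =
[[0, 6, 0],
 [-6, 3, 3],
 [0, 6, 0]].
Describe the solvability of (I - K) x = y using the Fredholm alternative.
(I - K) is invertible (det(I - K) = 16 ≠ 0), so for every y in C^3 the equation (I - K) x = y has a unique solution.

K has rank 2 and factors as K = U V^T = u1 v1^T + u2 v2^T with u1 = (3, -3, 3), v1 = (0, 2, 0), u2 = (0, 3, 0), v2 = (-2, 3, 1) (multiplying out reproduces the displayed K). The nonzero eigenvalues of U V^T coincide with those of the 2 x 2 matrix G = V^T U = [[v1·u1, v1·u2], [v2·u1, v2·u2]] = [[-6, 6], [-12, 9]], and by the Sylvester determinant identity det(I_3 - U V^T) = det(I_2 - V^T U) = det([[7, -6], [12, -8]]) = (7)(-8) - (-6)(12) = 16. (Direct check: I - K =
[[1, -6, 0],
 [6, -2, -3],
 [0, -6, 1]]
has determinant 16.) The finite-dimensional Fredholm alternative says: either (I - K) is invertible, or ker(I - K) ≠ {0} and then range(I - K) = ker((I - K)^*)^⊥, with dim ker(I - K) = dim ker((I - K)^*). Since det(I - K) ≠ 0, 1 is not an eigenvalue of K and ker(I - K) = {0}, so we are in the first case: for every y there is a unique x = (I - K)^(-1) y. (Explicitly, by the Woodbury identity, (I - U V^T)^(-1) = I + U (I_2 - G)^(-1) V^T.)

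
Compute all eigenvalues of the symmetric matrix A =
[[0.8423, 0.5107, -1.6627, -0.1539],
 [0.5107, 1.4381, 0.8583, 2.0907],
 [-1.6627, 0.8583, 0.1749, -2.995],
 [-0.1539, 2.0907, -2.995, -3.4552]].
sigma(A) ≈ {-6, 0, 2, 3}

A is real symmetric, so its spectrum consists of real eigenvalues. Expanding the characteristic polynomial of the displayed matrix gives
  det(λ I - A) = p(λ) = λ^4 + (1)λ^3 + (-24)λ^2 + (36.0022)λ + (-0.0034).
Solving p(λ) = 0 yields eigenvalues ≈ -6, 0, 2, 3. (A is shown rounded to 4 decimals, so these recover the underlying integer eigenvalues to within that precision.)
Verification: the trace of A = -1 equals the sum of eigenvalues -1, and det(A) ≈ -0.0034 matches the eigenvalue product 0.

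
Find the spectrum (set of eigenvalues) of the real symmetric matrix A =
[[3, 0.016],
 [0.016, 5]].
sigma(A) ≈ {3, 5}

A is real symmetric, so its spectrum consists of real eigenvalues. Expanding the characteristic polynomial of the displayed matrix gives
  det(λ I - A) = p(λ) = λ^2 + (-8)λ + (15).
Solving p(λ) = 0 yields eigenvalues ≈ 3, 5. (A is shown rounded to 4 decimals, so these recover the underlying integer eigenvalues to within that precision.)
Verification: the trace of A = 8 equals the sum of eigenvalues 8, and det(A) ≈ 14.9999 matches the eigenvalue product 15.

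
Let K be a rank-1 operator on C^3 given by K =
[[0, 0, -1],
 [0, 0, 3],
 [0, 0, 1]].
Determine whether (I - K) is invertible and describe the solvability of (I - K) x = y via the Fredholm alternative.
(I - K) is singular (det(I - K) = 0, i.e. 1 ∈ sigma(K)). (I - K) x = y is solvable iff y ⊥ ker((I - K)^*) = span{(0, 0, -1)}, i.e. iff -y_3 = 0. When solvable, the solutions are x = y + c·(1, -3, -1), c arbitrary (ker(I - K) = span{(1, -3, -1)}, dimension 1).

K has rank 1, so it is an outer product K = u v^T: every row of K is a multiple of one row vector. Reading off the entries, u = (1, -3, -1) and v = (0, 0, -1) (row i of K equals u_i·v^T). A rank-one matrix u v^T satisfies K u = u (v·u) and kills the (2)-dimensional subspace v^⊥, so its characteristic polynomial is lambda^2 (lambda - v·u) with v·u = tr K = 1. Hence the eigenvalues of I - K are 1 (multiplicity 2) and 1 - (1) = 0, so det(I - K) = 0. (Direct check: I - K =
[[1, 0, 1],
 [0, 1, -3],
 [0, 0, 0]]
has determinant 0.) So 1 is an eigenvalue of K and (I - K) is not invertible. The finite-dimensional Fredholm alternative says: either (I - K) is invertible, or ker(I - K) ≠ {0} and then range(I - K) = ker((I - K)^*)^⊥, with dim ker(I - K) = dim ker((I - K)^*). We are in the second case, so we need both kernels. Kernel of I - K: (I - K) u = u - u (v·u) = u - u = 0, so ker(I - K) = span{u} = span{(1, -3, -1)} (it is exactly 1-dimensional because rank(I - K) = 2). Kernel of the adjoint: K is real, so (I - K)^* = I - K^T = I - v u^T, and (I - v u^T) v = v - v (u·v) = 0; hence ker((I - K)^*) = span{v} = span{(0, 0, -1)}. Therefore (I - K) x = y is solvable iff <y, v> = 0, i.e. iff -y_3 = 0. When this holds, K y = u (v·y) = 0, so (I - K) y = y and x = y is a particular solution; the full solution set is the line x = y + c·u = y + c·(1, -3, -1), c ∈ C.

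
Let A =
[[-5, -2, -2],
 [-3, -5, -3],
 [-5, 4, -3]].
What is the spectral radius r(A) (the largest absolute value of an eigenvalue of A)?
r(A) ≈ 7.4949

The eigenvalues of A are the roots of its characteristic polynomial. With M = A (coefficients from the trace, the sum of principal 2x2 minors, and det A):
  p(λ) = det(λ I - M) = λ^3 + 13λ^2 + 51λ + 73.
No integer candidate from the rational root theorem (±divisors of 73) is a root, so the roots are irrational. The cubic discriminant is Δ = -5260 < 0, so there is one real root and a complex-conjugate pair. p(-8) = -15 and p(-7) = 10 have opposite signs, so a root lies in (-8, -7); Newton's method refines it to λ ≈ -7.4949. Dividing out (λ - (-7.4949)) leaves approximately λ^2 + 5.5051λ + 9.7399. For λ^2 + 5.5051λ + 9.7399 the discriminant is -8.6539. It is negative, so the remaining roots are the complex-conjugate pair λ ≈ -2.7525 ± 1.4709i. Their product equals the constant term, so |λ|^2 ≈ 9.7399 and |λ| ≈ 3.1209.
Thus the eigenvalues (to 4 decimals) are -7.4949 (modulus 7.4949); -2.7525 ± 1.4709i (modulus 3.1209). The spectral radius is the largest modulus: r(A) ≈ 7.4949. (Cross-check: r(A) ≤ ||A||_2 ≈ 8.9967; equality holds whenever A is normal, though it can also hold for some non-normal A.)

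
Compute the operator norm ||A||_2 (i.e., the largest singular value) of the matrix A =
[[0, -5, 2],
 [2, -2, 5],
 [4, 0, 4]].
||A||_2 ≈ 8.3853 (= sqrt(largest eigenvalue of A^T A))

||A||_2 = sigma_max(A) = sqrt(lambda_max(A^T A)). Form the symmetric matrix M = A^T A =
[[20, -4, 26],
 [-4, 29, -20],
 [26, -20, 45]].
Its characteristic polynomial (trace, sum of principal 2x2 minors, determinant of M give the coefficients) is
  p(λ) = det(λ I - M) = λ^3 - 94λ^2 + 1693λ - 1936.
No integer candidate from the rational root theorem (±divisors of 1936) is a root, so the roots are irrational. The cubic discriminant is Δ = 4928477264 > 0, so there are three distinct real roots. p(1) = -336 and p(2) = 1082 have opposite signs, so a root lies in (1, 2); Newton's method refines it to λ ≈ 1.2259. p(22) = 462 and p(23) = -556 have opposite signs, so a root lies in (22, 23); Newton's method refines it to λ ≈ 22.4603. p(70) = -1026 and p(71) = 2324 have opposite signs, so a root lies in (70, 71); Newton's method refines it to λ ≈ 70.3138. Check (Vieta): the three roots sum to 94, matching tr M = 94.
So the eigenvalues of A^T A are ≈ 1.2259, 22.4603, 70.3138 (all ≥ 0, as they must be for A^T A). The largest is λ_max ≈ 70.3138, hence ||A||_2 = sqrt(λ_max) ≈ 8.3853.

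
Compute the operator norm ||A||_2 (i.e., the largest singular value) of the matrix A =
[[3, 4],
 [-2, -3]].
||A||_2 = sqrt((38 + sqrt(1440))/2) ≈ 6.1623 (= sqrt(largest eigenvalue of A^T A))

||A||_2 = sigma_max(A) = sqrt(lambda_max(A^T A)). Form the symmetric matrix M = A^T A =
[[13, 18],
 [18, 25]].
Its characteristic polynomial (trace, determinant of M give the coefficients) is
  p(λ) = det(λ I - M) = λ^2 - 38λ + 1.
For λ^2 - 38λ + 1 the discriminant is 1440. It is nonnegative but not a perfect square, so the roots are real and irrational: λ = (38 ± sqrt(1440))/2 ≈ 37.9737, 0.0263.
So the eigenvalues of A^T A are ≈ 0.0263, 37.9737 (all ≥ 0, as they must be for A^T A). The largest is λ_max = (38 + sqrt(1440))/2 ≈ 37.9737, hence ||A||_2 = sqrt(λ_max) = sqrt((38 + sqrt(1440))/2) ≈ 6.1623.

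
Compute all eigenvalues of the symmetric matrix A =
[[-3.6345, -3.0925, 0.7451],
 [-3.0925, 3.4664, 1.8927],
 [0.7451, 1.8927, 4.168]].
sigma(A) ≈ {-5, 3, 6}

A is real symmetric, so its spectrum consists of real eigenvalues. Expanding the characteristic polynomial of the displayed matrix gives
  det(λ I - A) = p(λ) = λ^3 + (-4)λ^2 + (-27)λ + (89.9989).
Solving p(λ) = 0 yields eigenvalues ≈ -5, 3, 6. (A is shown rounded to 4 decimals, so these recover the underlying integer eigenvalues to within that precision.)
Verification: the trace of A = 4 equals the sum of eigenvalues 4, and det(A) ≈ -89.9989 matches the eigenvalue product -90.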